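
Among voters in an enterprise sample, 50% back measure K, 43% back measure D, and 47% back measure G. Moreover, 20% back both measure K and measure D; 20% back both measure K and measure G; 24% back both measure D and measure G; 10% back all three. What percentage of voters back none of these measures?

14%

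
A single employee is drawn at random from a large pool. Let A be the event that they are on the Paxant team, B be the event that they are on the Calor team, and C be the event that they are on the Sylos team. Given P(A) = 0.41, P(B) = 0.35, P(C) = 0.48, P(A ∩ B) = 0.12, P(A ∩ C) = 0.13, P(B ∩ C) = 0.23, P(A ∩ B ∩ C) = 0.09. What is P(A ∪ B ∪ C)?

P(A ∪ B ∪ C) = 0.41 + 0.35 + 0.48 − 0.12 − 0.13 − 0.23 + 0.09 = 0.85

0.85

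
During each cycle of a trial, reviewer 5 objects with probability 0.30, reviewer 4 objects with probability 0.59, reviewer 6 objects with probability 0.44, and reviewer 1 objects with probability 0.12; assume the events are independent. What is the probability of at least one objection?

P(none) = (1 − 0.30) × (1 − 0.59) × (1 − 0.44) × (1 − 0.12) = 0.70 × 0.41 × 0.56 × 0.88 = 0.1414336
P(at least one) = 1 − 0.1414336 = 0.8585664

0.8585664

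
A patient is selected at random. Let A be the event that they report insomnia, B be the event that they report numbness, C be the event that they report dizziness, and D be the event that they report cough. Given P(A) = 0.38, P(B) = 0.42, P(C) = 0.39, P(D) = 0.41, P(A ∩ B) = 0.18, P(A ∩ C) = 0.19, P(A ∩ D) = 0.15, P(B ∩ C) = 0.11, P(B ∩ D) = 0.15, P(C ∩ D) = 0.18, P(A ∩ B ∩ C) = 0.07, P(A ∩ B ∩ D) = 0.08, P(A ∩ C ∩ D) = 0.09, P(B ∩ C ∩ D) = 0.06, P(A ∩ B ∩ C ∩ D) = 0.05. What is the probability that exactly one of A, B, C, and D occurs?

P(exactly one) = 0.38 + 0.42 + 0.39 + 0.41 − 2·0.18 − 2·0.19 − 2·0.15 − 2·0.11 − 2·0.15 − 2·0.18 + 3·0.07 + 3·0.08 + 3·0.09 + 3·0.06 − 4·0.05 = 0.38

0.38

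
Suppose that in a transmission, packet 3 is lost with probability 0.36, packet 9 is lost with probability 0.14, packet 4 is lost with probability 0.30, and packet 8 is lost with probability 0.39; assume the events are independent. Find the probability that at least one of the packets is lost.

0.7649792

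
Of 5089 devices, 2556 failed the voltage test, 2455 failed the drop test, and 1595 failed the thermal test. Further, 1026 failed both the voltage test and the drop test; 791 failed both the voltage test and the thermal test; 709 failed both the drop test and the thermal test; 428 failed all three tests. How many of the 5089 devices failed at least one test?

4508

Using inclusion–exclusion:
|union| = 2556 + 2455 + 1595 − 1026 − 791 − 709 + 428 = 4508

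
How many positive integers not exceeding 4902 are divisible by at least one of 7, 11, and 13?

floor(4902/7) + floor(4902/11) + floor(4902/13) − floor(4902/77) − floor(4902/91) − floor(4902/143) + floor(4902/1001) = 700 + 445 + 377 − 63 − 53 − 34 + 4 = 1376

1376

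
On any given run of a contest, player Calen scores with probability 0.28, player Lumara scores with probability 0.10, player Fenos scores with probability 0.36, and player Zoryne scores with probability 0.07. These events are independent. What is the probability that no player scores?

0.3856896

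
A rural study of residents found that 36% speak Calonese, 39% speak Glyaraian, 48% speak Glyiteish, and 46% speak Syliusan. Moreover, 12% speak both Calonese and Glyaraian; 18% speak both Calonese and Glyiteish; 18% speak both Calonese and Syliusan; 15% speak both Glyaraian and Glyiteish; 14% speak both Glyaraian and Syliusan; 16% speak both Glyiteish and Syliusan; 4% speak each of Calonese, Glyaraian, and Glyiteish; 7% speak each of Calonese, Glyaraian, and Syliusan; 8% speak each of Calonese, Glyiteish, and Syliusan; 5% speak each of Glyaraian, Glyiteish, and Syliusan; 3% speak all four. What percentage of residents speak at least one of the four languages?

By inclusion–exclusion:
P(at least one) = 36 + 39 + 48 + 46 − 12 − 18 − 18 − 15 − 14 − 16 + 4 + 7 + 8 + 5 − 3 = 97%

97%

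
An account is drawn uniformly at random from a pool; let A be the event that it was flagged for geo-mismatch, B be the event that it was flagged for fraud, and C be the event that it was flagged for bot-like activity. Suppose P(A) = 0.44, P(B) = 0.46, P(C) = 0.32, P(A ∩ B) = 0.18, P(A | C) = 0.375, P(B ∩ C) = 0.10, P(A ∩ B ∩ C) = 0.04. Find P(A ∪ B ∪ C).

P(A ∩ C) = P(C)·P(A|C) = 0.32 × 0.375 = 0.12
P(A ∪ B ∪ C) = 0.44 + 0.46 + 0.32 − 0.18 − 0.12 − 0.10 + 0.04 = 0.86

0.86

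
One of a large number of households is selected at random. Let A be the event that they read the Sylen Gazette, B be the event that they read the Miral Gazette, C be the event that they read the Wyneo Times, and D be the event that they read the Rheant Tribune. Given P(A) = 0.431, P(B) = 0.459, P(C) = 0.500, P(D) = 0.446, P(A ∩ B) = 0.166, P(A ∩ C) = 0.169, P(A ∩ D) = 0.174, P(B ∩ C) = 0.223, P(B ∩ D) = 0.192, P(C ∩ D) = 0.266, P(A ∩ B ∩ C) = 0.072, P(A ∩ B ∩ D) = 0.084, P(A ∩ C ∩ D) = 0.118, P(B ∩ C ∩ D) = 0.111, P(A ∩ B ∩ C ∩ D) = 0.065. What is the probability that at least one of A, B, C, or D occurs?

Using inclusion–exclusion:
P(A ∪ B ∪ C ∪ D) = 0.431 + 0.459 + 0.500 + 0.446 − 0.166 − 0.169 − 0.174 − 0.223 − 0.192 − 0.266 + 0.072 + 0.084 + 0.118 + 0.111 − 0.065 = 0.966

0.966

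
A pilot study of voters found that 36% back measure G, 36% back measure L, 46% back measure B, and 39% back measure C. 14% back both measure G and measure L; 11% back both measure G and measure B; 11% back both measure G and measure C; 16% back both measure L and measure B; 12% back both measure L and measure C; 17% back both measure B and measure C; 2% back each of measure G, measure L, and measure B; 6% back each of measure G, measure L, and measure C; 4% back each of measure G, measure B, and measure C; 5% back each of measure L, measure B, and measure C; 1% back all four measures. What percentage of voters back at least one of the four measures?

P(at least one) = 36 + 36 + 46 + 39 − 14 − 11 − 11 − 16 − 12 − 17 + 2 + 6 + 4 + 5 − 1 = 92%

92%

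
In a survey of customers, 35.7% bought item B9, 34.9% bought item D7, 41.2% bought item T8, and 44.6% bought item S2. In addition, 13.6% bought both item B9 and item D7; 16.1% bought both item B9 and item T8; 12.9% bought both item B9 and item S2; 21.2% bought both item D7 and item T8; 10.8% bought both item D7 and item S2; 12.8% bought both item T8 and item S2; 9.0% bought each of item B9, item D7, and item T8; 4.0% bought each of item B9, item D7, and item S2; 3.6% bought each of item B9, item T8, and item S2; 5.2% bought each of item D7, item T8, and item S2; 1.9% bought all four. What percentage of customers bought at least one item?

88.9%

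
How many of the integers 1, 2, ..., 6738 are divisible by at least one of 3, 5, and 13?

3421

Inclusion–exclusion gives
2246 + 1347 + 518 − 449 − 172 − 103 + 34 = 3421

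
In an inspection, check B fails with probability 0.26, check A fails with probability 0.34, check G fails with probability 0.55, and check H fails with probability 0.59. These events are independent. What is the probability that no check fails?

0.0901098

Independence gives P(none) = ∏(1 − pᵢ).
P(none) = (1 − 0.26) × (1 − 0.34) × (1 − 0.55) × (1 − 0.59) = 0.74 × 0.66 × 0.45 × 0.41 = 0.0901098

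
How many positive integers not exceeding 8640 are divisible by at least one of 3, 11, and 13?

Apply inclusion-exclusion:
floor(8640/3) + floor(8640/11) + floor(8640/13) − floor(8640/33) − floor(8640/39) − floor(8640/143) + floor(8640/429) = 2880 + 785 + 664 − 261 − 221 − 60 + 20 = 3807

3807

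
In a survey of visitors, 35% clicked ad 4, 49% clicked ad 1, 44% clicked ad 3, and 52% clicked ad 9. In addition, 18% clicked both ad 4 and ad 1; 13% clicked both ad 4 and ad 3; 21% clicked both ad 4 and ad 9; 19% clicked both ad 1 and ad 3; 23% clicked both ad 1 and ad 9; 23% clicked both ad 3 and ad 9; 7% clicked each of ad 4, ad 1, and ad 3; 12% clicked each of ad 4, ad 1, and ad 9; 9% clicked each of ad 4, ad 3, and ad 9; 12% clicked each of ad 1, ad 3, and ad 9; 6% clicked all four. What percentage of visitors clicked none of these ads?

P(≥1) = 35 + 49 + 44 + 52 − 18 − 13 − 21 − 19 − 23 − 23 + 7 + 12 + 9 + 12 − 6 = 97%
P(none) = 100% − 97% = 3%

3%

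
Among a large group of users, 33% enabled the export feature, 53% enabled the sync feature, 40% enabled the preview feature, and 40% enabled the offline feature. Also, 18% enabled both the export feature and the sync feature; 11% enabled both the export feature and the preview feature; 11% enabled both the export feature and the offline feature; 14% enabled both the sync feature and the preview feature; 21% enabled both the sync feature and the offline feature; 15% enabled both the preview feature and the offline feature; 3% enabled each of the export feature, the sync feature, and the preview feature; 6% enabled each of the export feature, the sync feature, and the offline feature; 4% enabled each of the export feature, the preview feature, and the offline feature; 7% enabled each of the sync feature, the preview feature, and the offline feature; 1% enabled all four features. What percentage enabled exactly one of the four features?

42%

Using the inclusion–exclusion count for exactly one event:
P(exactly one) = 33 + 53 + 40 + 40 − 2·18 − 2·11 − 2·11 − 2·14 − 2·21 − 2·15 + 3·3 + 3·6 + 3·4 + 3·7 − 4·1 = 42%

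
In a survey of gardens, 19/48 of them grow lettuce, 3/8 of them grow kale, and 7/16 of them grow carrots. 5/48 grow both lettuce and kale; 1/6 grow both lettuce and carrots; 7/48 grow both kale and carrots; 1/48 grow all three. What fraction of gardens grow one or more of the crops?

13/16

P(union) = 19/48 + 3/8 + 7/16 − 5/48 − 1/6 − 7/48 + 1/48 = 13/16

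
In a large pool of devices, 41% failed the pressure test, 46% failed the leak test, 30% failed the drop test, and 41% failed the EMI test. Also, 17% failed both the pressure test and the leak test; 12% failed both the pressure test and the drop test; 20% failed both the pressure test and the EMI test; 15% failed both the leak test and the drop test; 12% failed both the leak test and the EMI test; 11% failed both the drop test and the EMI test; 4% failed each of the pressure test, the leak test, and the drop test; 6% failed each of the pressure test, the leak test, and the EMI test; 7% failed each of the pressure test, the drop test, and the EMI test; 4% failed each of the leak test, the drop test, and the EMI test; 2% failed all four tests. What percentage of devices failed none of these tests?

10%

P(union) = 41 + 46 + 30 + 41 − 17 − 12 − 20 − 15 − 12 − 11 + 4 + 6 + 7 + 4 − 2 = 90%
P(none) = 100% − 90% = 10%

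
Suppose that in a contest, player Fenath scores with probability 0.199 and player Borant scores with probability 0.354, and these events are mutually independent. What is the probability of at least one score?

0.482554

Since the events are independent, P(none) is the product of the individual non-occurrence probabilities.
P(none) = (1 − 0.199) × (1 − 0.354) = 0.801 × 0.646 = 0.517446
P(at least one) = 1 − 0.517446 = 0.482554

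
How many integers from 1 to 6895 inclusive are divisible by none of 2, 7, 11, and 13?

⌊6895/2⌋ + ⌊6895/7⌋ + ⌊6895/11⌋ + ⌊6895/13⌋ − ⌊6895/14⌋ − ⌊6895/22⌋ − ⌊6895/26⌋ − ⌊6895/77⌋ − ⌊6895/91⌋ − ⌊6895/143⌋ + ⌊6895/154⌋ + ⌊6895/182⌋ + ⌊6895/286⌋ + ⌊6895/1001⌋ − ⌊6895/2002⌋ = 3447 + 985 + 626 + 530 − 492 − 313 − 265 − 89 − 75 − 48 + 44 + 37 + 24 + 6 − 3 = 4414
6895 − 4414 = 2481

2481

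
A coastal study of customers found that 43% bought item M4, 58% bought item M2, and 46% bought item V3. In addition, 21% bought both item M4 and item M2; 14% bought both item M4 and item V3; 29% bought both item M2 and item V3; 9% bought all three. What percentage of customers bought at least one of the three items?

92%

Using inclusion–exclusion:
P(≥1) = 43 + 58 + 46 − 21 − 14 − 29 + 9 = 92%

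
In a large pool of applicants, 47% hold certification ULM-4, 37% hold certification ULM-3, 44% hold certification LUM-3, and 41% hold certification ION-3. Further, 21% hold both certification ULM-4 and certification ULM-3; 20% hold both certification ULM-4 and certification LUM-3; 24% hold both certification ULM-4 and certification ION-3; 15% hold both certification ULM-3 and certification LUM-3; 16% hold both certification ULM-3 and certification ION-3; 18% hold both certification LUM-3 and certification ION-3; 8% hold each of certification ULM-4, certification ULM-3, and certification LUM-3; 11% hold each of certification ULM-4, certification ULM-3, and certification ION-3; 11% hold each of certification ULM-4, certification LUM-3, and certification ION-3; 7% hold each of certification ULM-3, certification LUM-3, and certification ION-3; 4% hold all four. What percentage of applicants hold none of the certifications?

12%

By inclusion-exclusion,
P(union) = 47 + 37 + 44 + 41 − 21 − 20 − 24 − 15 − 16 − 18 + 8 + 11 + 11 + 7 − 4 = 88%
P(none) = 100% − 88% = 12%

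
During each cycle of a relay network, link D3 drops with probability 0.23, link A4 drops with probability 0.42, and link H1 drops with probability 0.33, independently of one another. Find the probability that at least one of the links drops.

0.700778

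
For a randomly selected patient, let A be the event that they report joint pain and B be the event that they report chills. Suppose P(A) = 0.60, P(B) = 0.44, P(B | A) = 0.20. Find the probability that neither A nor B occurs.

0.08

P(A ∩ B) = P(A)·P(B|A) = 0.60 × 0.20 = 0.12
P(A ∪ B) = 0.60 + 0.44 − 0.12 = 0.92
P(none) = 1 − 0.92 = 0.08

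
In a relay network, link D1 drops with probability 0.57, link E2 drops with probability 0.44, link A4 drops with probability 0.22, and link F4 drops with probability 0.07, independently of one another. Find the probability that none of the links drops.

0.17467632

P(none) = (1 − 0.57) × (1 − 0.44) × (1 − 0.22) × (1 − 0.07) = 0.43 × 0.56 × 0.78 × 0.93 = 0.17467632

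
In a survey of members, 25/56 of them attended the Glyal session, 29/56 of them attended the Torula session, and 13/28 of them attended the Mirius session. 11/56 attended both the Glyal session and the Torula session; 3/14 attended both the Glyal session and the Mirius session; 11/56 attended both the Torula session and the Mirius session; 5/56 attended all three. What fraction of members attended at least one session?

By inclusion–exclusion:
P(union) = 25/56 + 29/56 + 13/28 − 11/56 − 3/14 − 11/56 + 5/56 = 51/56

51/56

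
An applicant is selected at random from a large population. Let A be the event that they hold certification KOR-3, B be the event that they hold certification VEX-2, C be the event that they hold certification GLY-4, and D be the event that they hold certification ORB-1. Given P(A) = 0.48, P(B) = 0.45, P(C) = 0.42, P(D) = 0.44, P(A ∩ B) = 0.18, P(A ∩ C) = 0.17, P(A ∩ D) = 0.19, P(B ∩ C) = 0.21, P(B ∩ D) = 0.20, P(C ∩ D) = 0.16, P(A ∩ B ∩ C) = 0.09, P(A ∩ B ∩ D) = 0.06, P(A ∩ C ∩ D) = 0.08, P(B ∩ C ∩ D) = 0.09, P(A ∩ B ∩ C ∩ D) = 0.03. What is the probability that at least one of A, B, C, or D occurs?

Inclusion–exclusion gives
P(A ∪ B ∪ C ∪ D) = 0.48 + 0.45 + 0.42 + 0.44 − 0.18 − 0.17 − 0.19 − 0.21 − 0.20 − 0.16 + 0.09 + 0.06 + 0.08 + 0.09 − 0.03 = 0.97

0.97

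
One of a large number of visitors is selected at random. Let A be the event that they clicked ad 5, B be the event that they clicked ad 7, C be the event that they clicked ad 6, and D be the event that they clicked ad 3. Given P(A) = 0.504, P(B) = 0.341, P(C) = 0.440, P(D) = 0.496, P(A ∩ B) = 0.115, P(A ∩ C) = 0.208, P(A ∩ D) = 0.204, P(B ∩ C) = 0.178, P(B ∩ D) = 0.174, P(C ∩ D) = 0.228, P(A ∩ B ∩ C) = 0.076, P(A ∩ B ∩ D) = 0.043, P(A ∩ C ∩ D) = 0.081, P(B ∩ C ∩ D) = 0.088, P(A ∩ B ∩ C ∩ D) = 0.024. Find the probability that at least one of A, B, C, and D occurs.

0.938

Apply inclusion-exclusion:
P(A ∪ B ∪ C ∪ D) = 0.504 + 0.341 + 0.440 + 0.496 − 0.115 − 0.208 − 0.204 − 0.178 − 0.174 − 0.228 + 0.076 + 0.043 + 0.081 + 0.088 − 0.024 = 0.938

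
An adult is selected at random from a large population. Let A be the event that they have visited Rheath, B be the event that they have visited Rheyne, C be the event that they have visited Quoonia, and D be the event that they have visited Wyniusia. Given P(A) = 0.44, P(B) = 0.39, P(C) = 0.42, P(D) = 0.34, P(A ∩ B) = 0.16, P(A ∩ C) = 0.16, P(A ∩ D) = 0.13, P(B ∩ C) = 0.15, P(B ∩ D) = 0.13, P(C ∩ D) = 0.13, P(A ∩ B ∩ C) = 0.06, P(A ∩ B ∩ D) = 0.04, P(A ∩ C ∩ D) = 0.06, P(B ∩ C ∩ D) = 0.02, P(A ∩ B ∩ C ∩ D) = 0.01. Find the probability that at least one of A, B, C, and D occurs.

Using inclusion–exclusion:
P(A ∪ B ∪ C ∪ D) = 0.44 + 0.39 + 0.42 + 0.34 − 0.16 − 0.16 − 0.13 − 0.15 − 0.13 − 0.13 + 0.06 + 0.04 + 0.06 + 0.02 − 0.01 = 0.90

0.90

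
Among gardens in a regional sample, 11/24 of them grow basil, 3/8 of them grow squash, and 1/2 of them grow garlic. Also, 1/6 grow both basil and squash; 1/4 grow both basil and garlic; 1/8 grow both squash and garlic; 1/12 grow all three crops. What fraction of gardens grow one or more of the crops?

Using inclusion–exclusion:
P(union) = 11/24 + 3/8 + 1/2 − 1/6 − 1/4 − 1/8 + 1/12 = 7/8

7/8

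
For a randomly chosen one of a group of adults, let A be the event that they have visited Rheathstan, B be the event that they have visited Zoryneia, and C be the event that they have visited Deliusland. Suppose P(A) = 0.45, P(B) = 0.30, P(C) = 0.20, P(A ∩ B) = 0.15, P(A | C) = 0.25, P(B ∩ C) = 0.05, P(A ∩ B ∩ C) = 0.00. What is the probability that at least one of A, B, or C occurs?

P(A ∩ C) = P(C)·P(A|C) = 0.20 × 0.25 = 0.05
P(A ∪ B ∪ C) = 0.45 + 0.30 + 0.20 − 0.15 − 0.05 − 0.05 + 0.00 = 0.70

0.70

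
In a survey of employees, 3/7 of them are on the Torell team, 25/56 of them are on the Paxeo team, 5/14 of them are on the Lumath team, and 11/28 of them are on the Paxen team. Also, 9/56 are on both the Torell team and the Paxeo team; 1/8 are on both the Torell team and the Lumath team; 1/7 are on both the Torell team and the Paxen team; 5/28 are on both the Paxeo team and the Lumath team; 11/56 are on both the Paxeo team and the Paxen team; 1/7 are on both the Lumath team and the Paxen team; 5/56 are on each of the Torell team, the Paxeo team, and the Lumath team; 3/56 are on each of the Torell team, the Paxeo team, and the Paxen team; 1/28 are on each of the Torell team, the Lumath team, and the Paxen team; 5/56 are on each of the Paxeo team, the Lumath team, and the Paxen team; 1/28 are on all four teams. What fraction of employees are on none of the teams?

5/56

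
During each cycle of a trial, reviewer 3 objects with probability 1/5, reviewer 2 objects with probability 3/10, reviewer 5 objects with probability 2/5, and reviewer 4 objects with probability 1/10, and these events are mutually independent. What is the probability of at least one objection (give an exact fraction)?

436/625

Independence gives P(none) = ∏(1 − pᵢ).
P(none) = (1 − 1/5) × (1 − 3/10) × (1 − 2/5) × (1 − 1/10) = 4/5 × 7/10 × 3/5 × 9/10 = 189/625
P(at least one) = 1 − 189/625 = 436/625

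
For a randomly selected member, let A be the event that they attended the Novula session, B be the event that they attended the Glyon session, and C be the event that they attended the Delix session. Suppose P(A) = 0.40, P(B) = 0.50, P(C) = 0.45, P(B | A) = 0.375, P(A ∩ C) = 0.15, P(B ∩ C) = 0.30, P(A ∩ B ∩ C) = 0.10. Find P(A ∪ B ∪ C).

0.85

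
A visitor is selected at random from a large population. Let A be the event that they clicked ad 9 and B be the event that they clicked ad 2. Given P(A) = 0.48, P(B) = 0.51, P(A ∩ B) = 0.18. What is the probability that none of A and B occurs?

Using inclusion–exclusion:
P(A ∪ B) = 0.48 + 0.51 − 0.18 = 0.81
P(none) = 1 − 0.81 = 0.19

0.19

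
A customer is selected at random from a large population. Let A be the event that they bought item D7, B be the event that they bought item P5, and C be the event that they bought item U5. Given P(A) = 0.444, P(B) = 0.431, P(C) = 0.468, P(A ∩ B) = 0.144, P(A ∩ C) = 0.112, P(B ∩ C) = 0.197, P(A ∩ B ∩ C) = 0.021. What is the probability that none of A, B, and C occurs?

0.089

Inclusion–exclusion gives
P(A ∪ B ∪ C) = 0.444 + 0.431 + 0.468 − 0.144 − 0.112 − 0.197 + 0.021 = 0.911
P(none) = 1 − 0.911 = 0.089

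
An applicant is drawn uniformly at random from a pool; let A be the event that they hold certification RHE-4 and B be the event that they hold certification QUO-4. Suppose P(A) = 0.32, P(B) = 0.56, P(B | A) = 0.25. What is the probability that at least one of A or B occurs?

0.80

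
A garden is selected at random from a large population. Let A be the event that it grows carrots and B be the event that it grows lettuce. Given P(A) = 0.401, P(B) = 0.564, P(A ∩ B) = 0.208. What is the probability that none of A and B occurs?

P(A ∪ B) = 0.401 + 0.564 − 0.208 = 0.757
P(none) = 1 − 0.757 = 0.243

0.243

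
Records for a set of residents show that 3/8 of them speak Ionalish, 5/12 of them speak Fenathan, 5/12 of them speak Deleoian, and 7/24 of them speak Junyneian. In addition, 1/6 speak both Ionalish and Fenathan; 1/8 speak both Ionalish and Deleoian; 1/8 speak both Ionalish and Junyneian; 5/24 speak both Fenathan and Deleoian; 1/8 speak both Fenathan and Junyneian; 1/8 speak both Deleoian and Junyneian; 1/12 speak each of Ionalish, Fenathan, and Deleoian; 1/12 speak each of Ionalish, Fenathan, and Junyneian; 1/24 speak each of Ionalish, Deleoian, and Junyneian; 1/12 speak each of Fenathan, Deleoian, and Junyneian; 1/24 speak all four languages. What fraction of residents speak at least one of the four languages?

7/8

By inclusion–exclusion:
P(at least one) = 3/8 + 5/12 + 5/12 + 7/24 − 1/6 − 1/8 − 1/8 − 5/24 − 1/8 − 1/8 + 1/12 + 1/12 + 1/24 + 1/12 − 1/24 = 7/8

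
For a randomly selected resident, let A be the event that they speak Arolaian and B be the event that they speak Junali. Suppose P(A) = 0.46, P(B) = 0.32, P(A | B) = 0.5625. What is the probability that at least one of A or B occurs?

P(A ∩ B) = P(B)·P(A|B) = 0.32 × 0.5625 = 0.18
P(A ∪ B) = 0.46 + 0.32 − 0.18 = 0.60

0.60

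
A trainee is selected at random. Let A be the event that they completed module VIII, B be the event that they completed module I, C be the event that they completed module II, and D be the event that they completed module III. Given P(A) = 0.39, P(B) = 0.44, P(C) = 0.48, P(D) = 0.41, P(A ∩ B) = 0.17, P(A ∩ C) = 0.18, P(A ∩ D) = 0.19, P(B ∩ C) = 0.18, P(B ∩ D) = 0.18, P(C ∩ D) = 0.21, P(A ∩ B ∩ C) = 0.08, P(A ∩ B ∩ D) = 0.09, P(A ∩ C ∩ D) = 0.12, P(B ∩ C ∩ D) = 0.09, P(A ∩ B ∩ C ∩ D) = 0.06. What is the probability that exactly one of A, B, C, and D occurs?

0.40

P(exactly one) = 0.39 + 0.44 + 0.48 + 0.41 − 2·0.17 − 2·0.18 − 2·0.19 − 2·0.18 − 2·0.18 − 2·0.21 + 3·0.08 + 3·0.09 + 3·0.12 + 3·0.09 − 4·0.06 = 0.40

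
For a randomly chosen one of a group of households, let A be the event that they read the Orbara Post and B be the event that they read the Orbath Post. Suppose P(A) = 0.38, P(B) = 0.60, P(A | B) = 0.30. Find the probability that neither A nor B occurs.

0.20

P(A ∩ B) = P(B)·P(A|B) = 0.60 × 0.30 = 0.18
By inclusion-exclusion,
P(A ∪ B) = 0.38 + 0.60 − 0.18 = 0.80
P(none) = 1 − 0.80 = 0.20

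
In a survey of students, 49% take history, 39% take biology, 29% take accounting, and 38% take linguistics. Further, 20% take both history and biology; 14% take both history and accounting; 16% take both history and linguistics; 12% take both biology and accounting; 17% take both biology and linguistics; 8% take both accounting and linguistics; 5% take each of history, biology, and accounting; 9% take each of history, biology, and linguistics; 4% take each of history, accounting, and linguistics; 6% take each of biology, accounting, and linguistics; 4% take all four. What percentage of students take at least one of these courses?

88%

P(at least one) = 49 + 39 + 29 + 38 − 20 − 14 − 16 − 12 − 17 − 8 + 5 + 9 + 4 + 6 − 4 = 88%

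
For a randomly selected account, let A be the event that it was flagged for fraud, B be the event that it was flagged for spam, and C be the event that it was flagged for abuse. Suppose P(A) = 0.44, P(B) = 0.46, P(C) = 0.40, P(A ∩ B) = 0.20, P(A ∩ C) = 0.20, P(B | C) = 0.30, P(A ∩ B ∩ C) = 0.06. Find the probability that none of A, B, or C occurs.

0.16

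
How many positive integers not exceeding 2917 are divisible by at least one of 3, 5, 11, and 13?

Inclusion–exclusion gives
floor(2917/3) + floor(2917/5) + floor(2917/11) + floor(2917/13) − floor(2917/15) − floor(2917/33) − floor(2917/39) − floor(2917/55) − floor(2917/65) − floor(2917/143) + floor(2917/165) + floor(2917/195) + floor(2917/429) + floor(2917/715) − floor(2917/2145) = 972 + 583 + 265 + 224 − 194 − 88 − 74 − 53 − 44 − 20 + 17 + 14 + 6 + 4 − 1 = 1611

1611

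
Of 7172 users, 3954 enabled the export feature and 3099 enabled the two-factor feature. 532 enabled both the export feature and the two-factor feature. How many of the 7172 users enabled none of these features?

|at least one| = 3954 + 3099 − 532 = 6521
None: 7172 − 6521 = 651

651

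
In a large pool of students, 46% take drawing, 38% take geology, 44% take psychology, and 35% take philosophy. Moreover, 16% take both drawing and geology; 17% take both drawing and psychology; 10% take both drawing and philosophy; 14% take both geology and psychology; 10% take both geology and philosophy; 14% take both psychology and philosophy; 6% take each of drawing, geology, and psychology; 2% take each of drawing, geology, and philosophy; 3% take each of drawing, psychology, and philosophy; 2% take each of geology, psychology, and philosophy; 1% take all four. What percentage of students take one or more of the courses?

Inclusion–exclusion gives
P(≥1) = 46 + 38 + 44 + 35 − 16 − 17 − 10 − 14 − 10 − 14 + 6 + 2 + 3 + 2 − 1 = 94%

94%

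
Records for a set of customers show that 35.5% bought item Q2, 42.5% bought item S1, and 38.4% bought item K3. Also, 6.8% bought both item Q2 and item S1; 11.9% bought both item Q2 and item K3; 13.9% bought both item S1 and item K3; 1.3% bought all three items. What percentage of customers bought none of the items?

By inclusion-exclusion,
P(≥1) = 35.5 + 42.5 + 38.4 − 6.8 − 11.9 − 13.9 + 1.3 = 85.1%
P(none) = 100% − 85.1% = 14.9%

14.9%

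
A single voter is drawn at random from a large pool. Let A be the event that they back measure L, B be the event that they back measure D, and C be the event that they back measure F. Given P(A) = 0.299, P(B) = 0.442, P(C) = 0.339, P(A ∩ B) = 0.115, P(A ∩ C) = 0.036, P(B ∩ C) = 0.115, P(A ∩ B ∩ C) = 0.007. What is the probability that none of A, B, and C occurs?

0.179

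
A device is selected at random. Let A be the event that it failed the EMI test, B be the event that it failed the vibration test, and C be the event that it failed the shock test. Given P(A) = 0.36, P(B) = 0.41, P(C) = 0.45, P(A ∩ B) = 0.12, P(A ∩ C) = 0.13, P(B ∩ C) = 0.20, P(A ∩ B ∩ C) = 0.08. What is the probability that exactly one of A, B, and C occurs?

By inclusion–exclusion (exactly-one form):
P(exactly one) = 0.36 + 0.41 + 0.45 − 2·0.12 − 2·0.13 − 2·0.20 + 3·0.08 = 0.56

0.56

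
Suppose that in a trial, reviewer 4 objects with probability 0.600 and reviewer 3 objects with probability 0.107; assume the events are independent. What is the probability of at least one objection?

0.6428

P(none) = (1 − 0.600) × (1 − 0.107) = 0.400 × 0.893 = 0.3572
P(at least one) = 1 − 0.3572 = 0.6428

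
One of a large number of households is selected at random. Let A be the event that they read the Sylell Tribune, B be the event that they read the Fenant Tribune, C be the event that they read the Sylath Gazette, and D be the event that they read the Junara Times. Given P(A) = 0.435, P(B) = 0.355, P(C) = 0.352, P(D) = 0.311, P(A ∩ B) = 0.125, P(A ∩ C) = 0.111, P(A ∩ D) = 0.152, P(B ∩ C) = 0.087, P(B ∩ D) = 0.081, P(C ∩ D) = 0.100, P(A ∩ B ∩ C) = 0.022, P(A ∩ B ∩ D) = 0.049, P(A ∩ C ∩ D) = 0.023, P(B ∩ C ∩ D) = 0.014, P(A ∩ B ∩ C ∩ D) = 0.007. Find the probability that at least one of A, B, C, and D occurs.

0.898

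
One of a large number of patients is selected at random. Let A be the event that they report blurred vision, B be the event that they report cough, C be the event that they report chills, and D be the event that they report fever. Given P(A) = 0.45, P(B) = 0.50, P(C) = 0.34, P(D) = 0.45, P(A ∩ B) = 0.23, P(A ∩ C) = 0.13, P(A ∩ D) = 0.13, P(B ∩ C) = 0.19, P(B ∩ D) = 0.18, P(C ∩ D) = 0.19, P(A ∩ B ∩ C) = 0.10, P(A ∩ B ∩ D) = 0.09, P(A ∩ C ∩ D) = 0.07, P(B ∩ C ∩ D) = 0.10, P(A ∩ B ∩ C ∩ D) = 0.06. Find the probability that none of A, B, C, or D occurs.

Using inclusion–exclusion:
P(A ∪ B ∪ C ∪ D) = 0.45 + 0.50 + 0.34 + 0.45 − 0.23 − 0.13 − 0.13 − 0.19 − 0.18 − 0.19 + 0.10 + 0.09 + 0.07 + 0.10 − 0.06 = 0.99
P(none) = 1 − 0.99 = 0.01

0.01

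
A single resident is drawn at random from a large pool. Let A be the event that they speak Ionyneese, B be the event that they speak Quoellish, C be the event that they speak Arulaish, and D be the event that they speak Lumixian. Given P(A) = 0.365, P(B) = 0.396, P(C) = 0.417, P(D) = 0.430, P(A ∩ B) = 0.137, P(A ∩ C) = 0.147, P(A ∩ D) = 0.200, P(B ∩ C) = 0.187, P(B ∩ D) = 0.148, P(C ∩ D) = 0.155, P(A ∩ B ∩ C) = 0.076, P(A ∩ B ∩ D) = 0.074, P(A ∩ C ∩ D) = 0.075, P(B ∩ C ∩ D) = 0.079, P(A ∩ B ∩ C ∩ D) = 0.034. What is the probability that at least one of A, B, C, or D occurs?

0.904

Inclusion–exclusion gives
P(A ∪ B ∪ C ∪ D) = 0.365 + 0.396 + 0.417 + 0.430 − 0.137 − 0.147 − 0.200 − 0.187 − 0.148 − 0.155 + 0.076 + 0.074 + 0.075 + 0.079 − 0.034 = 0.904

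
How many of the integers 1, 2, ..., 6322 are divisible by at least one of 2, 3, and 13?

Inclusion–exclusion gives
floor(6322/2) + floor(6322/3) + floor(6322/13) − floor(6322/6) − floor(6322/26) − floor(6322/39) + floor(6322/78) = 3161 + 2107 + 486 − 1053 − 243 − 162 + 81 = 4377

4377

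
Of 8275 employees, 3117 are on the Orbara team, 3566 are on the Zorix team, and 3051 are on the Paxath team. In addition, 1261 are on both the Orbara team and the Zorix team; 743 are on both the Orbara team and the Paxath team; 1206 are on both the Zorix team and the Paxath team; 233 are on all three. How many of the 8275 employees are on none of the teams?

1518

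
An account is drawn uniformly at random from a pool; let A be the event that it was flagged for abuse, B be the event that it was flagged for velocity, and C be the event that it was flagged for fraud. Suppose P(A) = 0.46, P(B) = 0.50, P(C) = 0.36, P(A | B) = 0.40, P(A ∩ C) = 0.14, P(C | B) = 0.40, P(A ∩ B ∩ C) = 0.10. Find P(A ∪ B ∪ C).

P(A ∩ B) = P(B)·P(A|B) = 0.50 × 0.40 = 0.20
P(B ∩ C) = P(B)·P(C|B) = 0.50 × 0.40 = 0.20
P(A ∪ B ∪ C) = 0.46 + 0.50 + 0.36 − 0.20 − 0.14 − 0.20 + 0.10 = 0.88

0.88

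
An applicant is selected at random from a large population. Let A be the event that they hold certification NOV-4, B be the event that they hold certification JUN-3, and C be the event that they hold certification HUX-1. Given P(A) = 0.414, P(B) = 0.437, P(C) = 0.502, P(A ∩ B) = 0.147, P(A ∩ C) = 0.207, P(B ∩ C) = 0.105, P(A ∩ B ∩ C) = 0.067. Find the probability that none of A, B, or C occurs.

0.039

Apply inclusion-exclusion:
P(A ∪ B ∪ C) = 0.414 + 0.437 + 0.502 − 0.147 − 0.207 − 0.105 + 0.067 = 0.961
P(none) = 1 − 0.961 = 0.039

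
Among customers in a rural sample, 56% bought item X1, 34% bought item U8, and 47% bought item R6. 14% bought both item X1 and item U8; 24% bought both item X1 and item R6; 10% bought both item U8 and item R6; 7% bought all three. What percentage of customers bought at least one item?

P(at least one) = 56 + 34 + 47 − 14 − 24 − 10 + 7 = 96%

96%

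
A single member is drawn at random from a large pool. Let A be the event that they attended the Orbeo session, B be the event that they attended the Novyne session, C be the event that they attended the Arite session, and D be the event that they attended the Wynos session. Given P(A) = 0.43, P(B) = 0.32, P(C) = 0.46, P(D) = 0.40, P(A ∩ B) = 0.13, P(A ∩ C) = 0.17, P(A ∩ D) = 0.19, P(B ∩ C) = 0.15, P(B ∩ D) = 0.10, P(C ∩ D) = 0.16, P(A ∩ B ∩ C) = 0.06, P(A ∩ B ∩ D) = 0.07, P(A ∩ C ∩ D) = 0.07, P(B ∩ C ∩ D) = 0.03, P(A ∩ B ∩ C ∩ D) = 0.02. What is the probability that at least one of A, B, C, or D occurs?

0.92

P(A ∪ B ∪ C ∪ D) = 0.43 + 0.32 + 0.46 + 0.40 − 0.13 − 0.17 − 0.19 − 0.15 − 0.10 − 0.16 + 0.06 + 0.07 + 0.07 + 0.03 − 0.02 = 0.92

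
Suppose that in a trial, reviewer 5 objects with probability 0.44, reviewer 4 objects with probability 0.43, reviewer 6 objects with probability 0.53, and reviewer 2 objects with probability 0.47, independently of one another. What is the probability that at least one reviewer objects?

P(none) = (1 − 0.44) × (1 − 0.43) × (1 − 0.53) × (1 − 0.47) = 0.56 × 0.57 × 0.47 × 0.53 = 0.07951272
P(at least one) = 1 − 0.07951272 = 0.92048728

0.92048728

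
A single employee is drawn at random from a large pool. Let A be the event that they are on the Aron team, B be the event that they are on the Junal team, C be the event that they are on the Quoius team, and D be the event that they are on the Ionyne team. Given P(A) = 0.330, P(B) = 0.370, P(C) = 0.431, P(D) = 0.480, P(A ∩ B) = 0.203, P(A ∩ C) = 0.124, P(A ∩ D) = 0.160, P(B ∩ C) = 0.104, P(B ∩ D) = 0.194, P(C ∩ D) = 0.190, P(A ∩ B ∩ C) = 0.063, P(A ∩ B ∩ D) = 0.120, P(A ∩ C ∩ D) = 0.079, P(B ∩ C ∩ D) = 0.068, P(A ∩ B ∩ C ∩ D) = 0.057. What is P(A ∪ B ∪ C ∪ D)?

0.909

By inclusion-exclusion,
P(A ∪ B ∪ C ∪ D) = 0.330 + 0.370 + 0.431 + 0.480 − 0.203 − 0.124 − 0.160 − 0.104 − 0.194 − 0.190 + 0.063 + 0.120 + 0.079 + 0.068 − 0.057 = 0.909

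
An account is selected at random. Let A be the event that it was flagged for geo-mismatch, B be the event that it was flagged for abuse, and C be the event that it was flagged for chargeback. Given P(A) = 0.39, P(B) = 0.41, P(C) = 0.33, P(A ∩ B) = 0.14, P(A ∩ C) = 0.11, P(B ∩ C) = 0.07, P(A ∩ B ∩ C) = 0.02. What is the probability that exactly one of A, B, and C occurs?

P(exactly one) = 0.39 + 0.41 + 0.33 − 2·0.14 − 2·0.11 − 2·0.07 + 3·0.02 = 0.55

0.55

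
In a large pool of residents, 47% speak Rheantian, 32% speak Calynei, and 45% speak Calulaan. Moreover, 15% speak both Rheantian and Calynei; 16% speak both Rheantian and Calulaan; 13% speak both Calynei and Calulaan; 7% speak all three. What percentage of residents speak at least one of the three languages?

87%

P(union) = 47 + 32 + 45 − 15 − 16 − 13 + 7 = 87%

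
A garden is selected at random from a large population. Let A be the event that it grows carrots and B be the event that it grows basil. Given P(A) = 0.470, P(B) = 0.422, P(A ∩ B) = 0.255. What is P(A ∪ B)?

P(A ∪ B) = 0.470 + 0.422 − 0.255 = 0.637

0.637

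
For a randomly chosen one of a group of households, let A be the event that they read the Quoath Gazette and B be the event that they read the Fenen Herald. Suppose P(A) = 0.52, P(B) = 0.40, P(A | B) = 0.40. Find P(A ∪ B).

P(A ∩ B) = P(B)·P(A|B) = 0.40 × 0.40 = 0.16
P(A ∪ B) = 0.52 + 0.40 − 0.16 = 0.76

0.76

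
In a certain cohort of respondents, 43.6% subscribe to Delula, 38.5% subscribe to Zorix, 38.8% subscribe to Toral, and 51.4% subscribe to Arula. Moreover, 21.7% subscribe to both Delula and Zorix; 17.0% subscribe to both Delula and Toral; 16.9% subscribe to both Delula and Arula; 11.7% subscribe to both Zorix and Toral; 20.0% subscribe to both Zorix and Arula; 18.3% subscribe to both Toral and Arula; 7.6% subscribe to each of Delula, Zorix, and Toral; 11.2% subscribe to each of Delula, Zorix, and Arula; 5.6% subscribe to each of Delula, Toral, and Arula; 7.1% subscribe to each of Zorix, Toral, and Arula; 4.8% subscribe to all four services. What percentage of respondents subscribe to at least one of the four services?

93.4%

By inclusion–exclusion:
P(union) = 43.6 + 38.5 + 38.8 + 51.4 − 21.7 − 17.0 − 16.9 − 11.7 − 20.0 − 18.3 + 7.6 + 11.2 + 5.6 + 7.1 − 4.8 = 93.4%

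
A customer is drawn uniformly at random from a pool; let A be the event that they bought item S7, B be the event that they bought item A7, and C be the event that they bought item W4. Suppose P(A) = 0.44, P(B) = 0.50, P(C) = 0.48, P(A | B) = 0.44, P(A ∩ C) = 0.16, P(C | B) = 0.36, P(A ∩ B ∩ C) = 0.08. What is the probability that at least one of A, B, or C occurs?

P(A ∩ B) = P(B)·P(A|B) = 0.50 × 0.44 = 0.22
P(B ∩ C) = P(B)·P(C|B) = 0.50 × 0.36 = 0.18
Inclusion–exclusion gives
P(A ∪ B ∪ C) = 0.44 + 0.50 + 0.48 − 0.22 − 0.16 − 0.18 + 0.08 = 0.94

0.94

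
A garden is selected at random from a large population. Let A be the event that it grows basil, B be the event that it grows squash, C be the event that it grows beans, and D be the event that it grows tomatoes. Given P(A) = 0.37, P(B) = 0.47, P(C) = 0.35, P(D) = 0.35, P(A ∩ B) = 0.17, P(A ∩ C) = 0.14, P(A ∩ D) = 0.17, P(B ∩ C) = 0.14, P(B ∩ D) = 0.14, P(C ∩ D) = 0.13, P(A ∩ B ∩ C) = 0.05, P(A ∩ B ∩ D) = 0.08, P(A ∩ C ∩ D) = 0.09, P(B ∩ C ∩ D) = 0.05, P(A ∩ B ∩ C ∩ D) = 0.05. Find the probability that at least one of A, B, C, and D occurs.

P(A ∪ B ∪ C ∪ D) = 0.37 + 0.47 + 0.35 + 0.35 − 0.17 − 0.14 − 0.17 − 0.14 − 0.14 − 0.13 + 0.05 + 0.08 + 0.09 + 0.05 − 0.05 = 0.87

0.87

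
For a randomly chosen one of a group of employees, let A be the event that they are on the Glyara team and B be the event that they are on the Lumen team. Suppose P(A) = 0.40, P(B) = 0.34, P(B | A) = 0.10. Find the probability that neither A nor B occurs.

P(A ∩ B) = P(A)·P(B|A) = 0.40 × 0.10 = 0.04
P(A ∪ B) = 0.40 + 0.34 − 0.04 = 0.70
P(none) = 1 − 0.70 = 0.30

0.30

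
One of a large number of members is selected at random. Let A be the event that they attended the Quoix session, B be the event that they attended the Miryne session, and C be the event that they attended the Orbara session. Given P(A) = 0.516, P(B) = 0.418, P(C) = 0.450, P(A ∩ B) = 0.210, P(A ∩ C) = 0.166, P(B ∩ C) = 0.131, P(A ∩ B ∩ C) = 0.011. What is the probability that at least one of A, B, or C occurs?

0.888

Using inclusion–exclusion:
P(A ∪ B ∪ C) = 0.516 + 0.418 + 0.450 − 0.210 − 0.166 − 0.131 + 0.011 = 0.888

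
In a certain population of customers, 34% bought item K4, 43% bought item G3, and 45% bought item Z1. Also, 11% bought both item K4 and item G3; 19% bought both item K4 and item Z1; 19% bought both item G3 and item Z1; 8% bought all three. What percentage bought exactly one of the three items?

By inclusion–exclusion (exactly-one form):
P(exactly one) = 34 + 43 + 45 − 2·11 − 2·19 − 2·19 + 3·8 = 48%

48%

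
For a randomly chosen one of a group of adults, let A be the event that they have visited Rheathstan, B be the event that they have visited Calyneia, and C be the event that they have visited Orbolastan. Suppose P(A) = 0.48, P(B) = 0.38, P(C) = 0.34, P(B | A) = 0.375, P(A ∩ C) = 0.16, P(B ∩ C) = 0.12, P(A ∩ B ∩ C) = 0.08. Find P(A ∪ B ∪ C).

0.82

P(A ∩ B) = P(A)·P(B|A) = 0.48 × 0.375 = 0.18
Apply inclusion-exclusion:
P(A ∪ B ∪ C) = 0.48 + 0.38 + 0.34 − 0.18 − 0.16 − 0.12 + 0.08 = 0.82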